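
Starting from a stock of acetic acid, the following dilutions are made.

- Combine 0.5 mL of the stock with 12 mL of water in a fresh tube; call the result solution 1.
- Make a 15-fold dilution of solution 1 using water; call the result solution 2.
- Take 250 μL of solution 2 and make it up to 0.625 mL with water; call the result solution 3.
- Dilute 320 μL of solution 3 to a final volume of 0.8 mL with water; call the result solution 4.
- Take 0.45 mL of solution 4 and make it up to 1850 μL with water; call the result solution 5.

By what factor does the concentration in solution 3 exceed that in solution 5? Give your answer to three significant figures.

10.3

Step 1: 0.5 mL + 12 mL = 12.5 mL total → factor 12.5/0.5 = 25
Step 2: 15-fold → factor 15
Step 3: 250 μL brought to 0.625 mL → factor 625/250 = 2.5
Step 4: 320 μL brought to 0.8 mL → factor 800/320 = 2.5
Step 5: 0.45 mL brought to 1850 μL → factor 1.85/0.45 = 4.1111
Dilution factor to solution 3 = 937.5; to solution 5 = 9635.4
[solution 3]/[solution 5] = (factor to solution 5)/(factor to solution 3) = 9635.4/937.5 = 10.3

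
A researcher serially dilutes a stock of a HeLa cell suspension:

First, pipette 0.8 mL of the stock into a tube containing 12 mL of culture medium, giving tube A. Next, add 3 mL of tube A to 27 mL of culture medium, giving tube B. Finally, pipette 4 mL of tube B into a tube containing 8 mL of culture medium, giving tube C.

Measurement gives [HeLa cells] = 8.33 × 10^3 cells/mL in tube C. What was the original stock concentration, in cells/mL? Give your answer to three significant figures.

Step 1: 0.8 mL + 12 mL = 12.8 mL total → factor 12.8/0.8 = 16
Step 2: 3 mL + 27 mL = 30 mL total → factor 30/3 = 10
Step 3: 4 mL + 8 mL = 12 mL total → factor 12/4 = 3
Overall dilution factor = 16 × 10 × 3 = 480
Stock = 8.33 × 10^3 cells/mL × 480 = 4.00 × 10^6 cells/mL

4.00 × 10^6 cells/mL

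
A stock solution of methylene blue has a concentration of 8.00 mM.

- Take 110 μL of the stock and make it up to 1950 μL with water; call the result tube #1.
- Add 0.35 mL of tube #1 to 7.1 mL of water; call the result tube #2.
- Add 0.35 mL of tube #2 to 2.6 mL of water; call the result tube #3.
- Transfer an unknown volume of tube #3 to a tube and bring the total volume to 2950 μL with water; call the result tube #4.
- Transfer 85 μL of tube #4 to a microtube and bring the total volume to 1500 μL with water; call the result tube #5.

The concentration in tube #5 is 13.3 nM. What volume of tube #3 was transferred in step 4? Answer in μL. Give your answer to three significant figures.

Step 1: 110 μL brought to 1950 μL → factor 1950/110 = 17.727
Step 2: 0.35 mL + 7.1 mL = 7.45 mL total → factor 7.45/0.35 = 21.286
Step 3: 0.35 mL + 2.6 mL = 2.95 mL total → factor 2.95/0.35 = 8.4286
Step 4: v brought to 2950 μL → factor = 2950 μL/v
Step 5: 85 μL brought to 1500 μL → factor 1500/85 = 17.647
Product of known-step factors = 56125
Overall factor = 8.00 mM / (13.3 nM) = 6.015 × 10^5
Step-4 factor = 6.015 × 10^5 / 56125 = 10.717
v = 2950 μL / 10.717 = 275 μL

275 μL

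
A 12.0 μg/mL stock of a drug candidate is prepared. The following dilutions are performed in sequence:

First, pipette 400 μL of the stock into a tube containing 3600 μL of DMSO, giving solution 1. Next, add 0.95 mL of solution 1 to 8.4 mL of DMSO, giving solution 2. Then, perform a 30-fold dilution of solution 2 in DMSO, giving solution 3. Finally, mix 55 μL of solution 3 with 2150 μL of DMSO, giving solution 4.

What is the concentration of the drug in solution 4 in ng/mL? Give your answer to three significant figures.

0.101 ng/mL

Step 1: 400 μL + 3600 μL = 4000 μL total → factor 4000/400 = 10
Step 2: 0.95 mL + 8.4 mL = 9.35 mL total → factor 9.35/0.95 = 9.8421
Step 3: 30-fold → factor 30
Step 4: 55 μL + 2150 μL = 2205 μL total → factor 2205/55 = 40.091
Overall dilution factor = 10 × 9.8421 × 30 × 40.091 = 1.1837 × 10^5
Final = 12.0 μg/mL / 1.1837 × 10^5 = 0.0001014 μg/mL = 0.101 ng/mL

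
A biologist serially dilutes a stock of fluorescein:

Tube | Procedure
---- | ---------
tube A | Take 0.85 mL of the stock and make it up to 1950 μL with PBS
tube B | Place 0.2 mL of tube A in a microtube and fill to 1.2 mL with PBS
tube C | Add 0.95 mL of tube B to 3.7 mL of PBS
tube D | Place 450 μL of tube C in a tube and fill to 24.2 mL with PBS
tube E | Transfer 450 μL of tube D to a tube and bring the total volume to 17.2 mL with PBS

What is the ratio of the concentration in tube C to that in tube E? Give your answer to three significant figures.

2.06 × 10^3

Step 1: 0.85 mL brought to 1950 μL → factor 1.95/0.85 = 2.2941
Step 2: 0.2 mL brought to 1.2 mL → factor 1.2/0.2 = 6
Step 3: 0.95 mL + 3.7 mL = 4.65 mL total → factor 4.65/0.95 = 4.8947
Step 4: 450 μL brought to 24.2 mL → factor 24200/450 = 53.778
Step 5: 450 μL brought to 17.2 mL → factor 17200/450 = 38.222
Dilution factor to tube C = 67.375; to tube E = 1.3849 × 10^5
[tube C]/[tube E] = (factor to tube E)/(factor to tube C) = 1.3849 × 10^5/67.375 = 2.06 × 10^3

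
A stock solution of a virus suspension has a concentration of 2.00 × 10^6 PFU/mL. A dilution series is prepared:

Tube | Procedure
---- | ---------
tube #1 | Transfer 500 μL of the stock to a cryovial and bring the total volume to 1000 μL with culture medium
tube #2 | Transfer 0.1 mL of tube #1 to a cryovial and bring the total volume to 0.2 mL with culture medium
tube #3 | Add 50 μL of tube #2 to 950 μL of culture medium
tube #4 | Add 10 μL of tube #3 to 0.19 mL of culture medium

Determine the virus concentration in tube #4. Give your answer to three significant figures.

1.25 × 10^3 PFU/mL

Step 1: 500 μL brought to 1000 μL → factor 1000/500 = 2
Step 2: 0.1 mL brought to 0.2 mL → factor 0.2/0.1 = 2
Step 3: 50 μL + 950 μL = 1000 μL total → factor 1000/50 = 20
Step 4: 10 μL + 0.19 mL = 200 μL total → factor 200/10 = 20
Overall dilution factor = 2 × 2 × 20 × 20 = 1600
Final = 2.00 × 10^6 PFU/mL / 1600 = 1.25 × 10^3 PFU/mL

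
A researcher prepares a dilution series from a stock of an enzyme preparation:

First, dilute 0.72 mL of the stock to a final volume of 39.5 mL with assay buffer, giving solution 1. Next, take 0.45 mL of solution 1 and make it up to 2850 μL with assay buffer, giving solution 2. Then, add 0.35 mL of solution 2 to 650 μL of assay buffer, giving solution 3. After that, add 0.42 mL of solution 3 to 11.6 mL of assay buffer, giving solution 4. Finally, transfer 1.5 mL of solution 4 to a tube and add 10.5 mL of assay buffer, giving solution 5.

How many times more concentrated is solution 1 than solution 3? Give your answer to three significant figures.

Step 1: 0.72 mL brought to 39.5 mL → factor 39.5/0.72 = 54.861
Step 2: 0.45 mL brought to 2850 μL → factor 2.85/0.45 = 6.3333
Step 3: 0.35 mL + 650 μL = 1 mL total → factor 1/0.35 = 2.8571
Dilution factor to solution 1 = 54.861; to solution 3 = 992.72
[solution 1]/[solution 3] = (factor to solution 3)/(factor to solution 1) = 992.72/54.861 = 18.1

18.1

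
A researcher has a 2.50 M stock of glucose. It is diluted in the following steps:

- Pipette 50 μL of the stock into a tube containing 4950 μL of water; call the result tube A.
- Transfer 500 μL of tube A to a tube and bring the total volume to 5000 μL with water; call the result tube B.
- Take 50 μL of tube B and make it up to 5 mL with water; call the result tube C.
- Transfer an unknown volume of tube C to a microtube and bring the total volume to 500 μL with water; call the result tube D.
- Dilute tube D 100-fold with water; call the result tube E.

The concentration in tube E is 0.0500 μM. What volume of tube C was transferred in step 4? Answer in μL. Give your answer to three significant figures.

Step 1: 50 μL + 4950 μL = 5000 μL total → factor 5000/50 = 100
Step 2: 500 μL brought to 5000 μL → factor 5000/500 = 10
Step 3: 50 μL brought to 5 mL → factor 5000/50 = 100
Step 4: v brought to 500 μL → factor = 500 μL/v
Step 5: 100-fold → factor 100
Product of known-step factors = 1 × 10^7
Overall factor = 2.50 M / (0.0500 μM) = 5 × 10^7
Step-4 factor = 5 × 10^7 / 1 × 10^7 = 5
v = 500 μL / 5 = 100 μL

100 μL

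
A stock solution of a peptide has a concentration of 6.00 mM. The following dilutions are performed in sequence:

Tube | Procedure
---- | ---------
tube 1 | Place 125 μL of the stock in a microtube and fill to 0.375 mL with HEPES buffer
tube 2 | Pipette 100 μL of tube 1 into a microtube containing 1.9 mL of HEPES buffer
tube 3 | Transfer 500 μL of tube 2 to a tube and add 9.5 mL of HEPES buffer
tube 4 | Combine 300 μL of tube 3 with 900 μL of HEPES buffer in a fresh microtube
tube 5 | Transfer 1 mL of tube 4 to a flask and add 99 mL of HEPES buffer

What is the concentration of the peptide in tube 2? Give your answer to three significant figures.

Step 1: 125 μL brought to 0.375 mL → factor 375/125 = 3
Step 2: 100 μL + 1.9 mL = 2000 μL total → factor 2000/100 = 20
Dilution factor through tube 2 = 3 × 20 = 60
[tube 2] = 6.00 mM / 60 = 0.100 mM

0.100 mM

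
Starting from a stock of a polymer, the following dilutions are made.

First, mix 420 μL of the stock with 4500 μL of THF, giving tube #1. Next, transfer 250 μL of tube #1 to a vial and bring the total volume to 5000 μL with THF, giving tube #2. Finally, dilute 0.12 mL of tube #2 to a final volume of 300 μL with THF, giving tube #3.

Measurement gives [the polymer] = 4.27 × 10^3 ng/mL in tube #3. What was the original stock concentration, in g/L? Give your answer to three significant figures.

2.50 g/L

Step 1: 420 μL + 4500 μL = 4920 μL total → factor 4920/420 = 11.714
Step 2: 250 μL brought to 5000 μL → factor 5000/250 = 20
Step 3: 0.12 mL brought to 300 μL → factor 0.3/0.12 = 2.5
Overall dilution factor = 11.714 × 20 × 2.5 = 585.71
Stock = 4.27 × 10^3 ng/mL × 585.71 = 2.501 × 10^6 ng/mL = 2.50 g/L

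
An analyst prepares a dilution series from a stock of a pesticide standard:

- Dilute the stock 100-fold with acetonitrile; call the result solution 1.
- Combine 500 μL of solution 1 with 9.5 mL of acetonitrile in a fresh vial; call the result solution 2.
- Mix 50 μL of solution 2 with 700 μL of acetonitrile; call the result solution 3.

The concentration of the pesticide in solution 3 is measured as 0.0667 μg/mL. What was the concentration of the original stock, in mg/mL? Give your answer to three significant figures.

2.00 mg/mL

Step 1: 100-fold → factor 100
Step 2: 500 μL + 9.5 mL = 10000 μL total → factor 10000/500 = 20
Step 3: 50 μL + 700 μL = 750 μL total → factor 750/50 = 15
Overall dilution factor = 100 × 20 × 15 = 30000
Stock = 0.0667 μg/mL × 30000 = 2001 μg/mL = 2.00 mg/mL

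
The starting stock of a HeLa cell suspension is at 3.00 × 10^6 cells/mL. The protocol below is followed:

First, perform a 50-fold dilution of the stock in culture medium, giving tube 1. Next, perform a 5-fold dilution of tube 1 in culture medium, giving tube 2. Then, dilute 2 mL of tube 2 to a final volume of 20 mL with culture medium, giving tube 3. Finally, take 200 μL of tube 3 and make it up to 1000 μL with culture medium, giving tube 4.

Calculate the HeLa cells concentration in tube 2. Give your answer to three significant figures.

Step 1: 50-fold → factor 50
Step 2: 5-fold → factor 5
Dilution factor through tube 2 = 50 × 5 = 250
[tube 2] = 3.00 × 10^6 cells/mL / 250 = 1.20 × 10^4 cells/mL

1.20 × 10^4 cells/mL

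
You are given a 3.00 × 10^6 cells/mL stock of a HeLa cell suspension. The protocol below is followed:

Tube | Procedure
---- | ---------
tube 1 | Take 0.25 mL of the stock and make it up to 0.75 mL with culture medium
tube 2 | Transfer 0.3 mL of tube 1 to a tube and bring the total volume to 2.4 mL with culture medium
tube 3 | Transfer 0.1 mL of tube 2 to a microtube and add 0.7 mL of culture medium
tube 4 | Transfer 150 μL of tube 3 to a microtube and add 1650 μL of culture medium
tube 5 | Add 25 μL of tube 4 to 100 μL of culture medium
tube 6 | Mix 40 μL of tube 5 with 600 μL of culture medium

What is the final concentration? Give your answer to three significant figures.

16.3 cells/mL

Step 1: 0.25 mL brought to 0.75 mL → factor 0.75/0.25 = 3
Step 2: 0.3 mL brought to 2.4 mL → factor 2.4/0.3 = 8
Step 3: 0.1 mL + 0.7 mL = 0.8 mL total → factor 0.8/0.1 = 8
Step 4: 150 μL + 1650 μL = 1800 μL total → factor 1800/150 = 12
Step 5: 25 μL + 100 μL = 125 μL total → factor 125/25 = 5
Step 6: 40 μL + 600 μL = 640 μL total → factor 640/40 = 16
Overall dilution factor = 3 × 8 × 8 × 12 × 5 × 16 = 1.8432 × 10^5
Final = 3.00 × 10^6 cells/mL / 1.8432 × 10^5 = 16.3 cells/mL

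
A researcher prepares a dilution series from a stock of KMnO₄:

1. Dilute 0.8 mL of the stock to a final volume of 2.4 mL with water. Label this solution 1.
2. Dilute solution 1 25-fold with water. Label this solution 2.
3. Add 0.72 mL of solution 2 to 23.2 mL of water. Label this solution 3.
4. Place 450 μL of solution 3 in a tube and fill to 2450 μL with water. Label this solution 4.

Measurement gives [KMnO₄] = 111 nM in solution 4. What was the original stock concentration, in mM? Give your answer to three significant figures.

1.51 mM

Step 1: 0.8 mL brought to 2.4 mL → factor 2.4/0.8 = 3
Step 2: 25-fold → factor 25
Step 3: 0.72 mL + 23.2 mL = 23.92 mL total → factor 23.92/0.72 = 33.222
Step 4: 450 μL brought to 2450 μL → factor 2450/450 = 5.4444
Overall dilution factor = 3 × 25 × 33.222 × 5.4444 = 13566
Stock = 111 nM × 13566 = 1.506 × 10^6 nM = 1.51 mM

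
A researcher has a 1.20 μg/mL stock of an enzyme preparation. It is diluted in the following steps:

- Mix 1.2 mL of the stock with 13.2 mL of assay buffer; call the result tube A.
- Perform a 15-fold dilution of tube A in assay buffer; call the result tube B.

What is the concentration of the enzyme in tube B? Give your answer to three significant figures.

0.00667 μg/mL

Step 1: 1.2 mL + 13.2 mL = 14.4 mL total → factor 14.4/1.2 = 12
Step 2: 15-fold → factor 15
Overall dilution factor = 12 × 15 = 180
Final = 1.20 μg/mL / 180 = 0.00667 μg/mL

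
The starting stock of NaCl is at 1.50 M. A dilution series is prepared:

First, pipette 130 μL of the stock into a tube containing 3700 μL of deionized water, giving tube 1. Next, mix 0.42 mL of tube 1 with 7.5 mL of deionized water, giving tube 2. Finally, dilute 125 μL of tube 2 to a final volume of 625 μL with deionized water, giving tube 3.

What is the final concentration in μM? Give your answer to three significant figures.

Step 1: 130 μL + 3700 μL = 3830 μL total → factor 3830/130 = 29.462
Step 2: 0.42 mL + 7.5 mL = 7.92 mL total → factor 7.92/0.42 = 18.857
Step 3: 125 μL brought to 625 μL → factor 625/125 = 5
Overall dilution factor = 29.462 × 18.857 × 5 = 2777.8
Final = 1.50 M / 2777.8 = 0.0005400 M = 540 μM

540 μM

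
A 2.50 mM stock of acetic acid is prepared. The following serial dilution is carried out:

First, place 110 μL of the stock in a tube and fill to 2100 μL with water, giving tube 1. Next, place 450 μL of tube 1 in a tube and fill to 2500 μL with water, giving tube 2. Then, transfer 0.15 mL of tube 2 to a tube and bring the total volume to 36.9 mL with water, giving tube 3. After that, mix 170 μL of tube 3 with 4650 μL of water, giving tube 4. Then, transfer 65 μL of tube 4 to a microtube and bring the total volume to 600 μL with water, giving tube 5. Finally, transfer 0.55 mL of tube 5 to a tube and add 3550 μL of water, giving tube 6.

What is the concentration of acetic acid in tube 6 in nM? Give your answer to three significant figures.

0.0491 nM

Step 1: 110 μL brought to 2100 μL → factor 2100/110 = 19.091
Step 2: 450 μL brought to 2500 μL → factor 2500/450 = 5.5556
Step 3: 0.15 mL brought to 36.9 mL → factor 36.9/0.15 = 246
Step 4: 170 μL + 4650 μL = 4820 μL total → factor 4820/170 = 28.353
Step 5: 65 μL brought to 600 μL → factor 600/65 = 9.2308
Step 6: 0.55 mL + 3550 μL = 4.1 mL total → factor 4.1/0.55 = 7.4545
Overall dilution factor = 19.091 × 5.5556 × 246 × 28.353 × 9.2308 × 7.4545 = 5.0903 × 10^7
Final = 2.50 mM / 5.0903 × 10^7 = 4.911 × 10^-8 mM = 0.0491 nM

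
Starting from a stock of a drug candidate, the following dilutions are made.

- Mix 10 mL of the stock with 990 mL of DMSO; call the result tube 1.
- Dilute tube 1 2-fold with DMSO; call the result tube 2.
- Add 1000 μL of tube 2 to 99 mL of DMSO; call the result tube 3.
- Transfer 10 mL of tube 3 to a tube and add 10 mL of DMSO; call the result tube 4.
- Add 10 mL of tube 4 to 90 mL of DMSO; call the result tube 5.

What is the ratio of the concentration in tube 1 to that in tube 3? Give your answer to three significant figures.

Step 1: 10 mL + 990 mL = 1000 mL total → factor 1000/10 = 100
Step 2: 2-fold → factor 2
Step 3: 1000 μL + 99 mL = 1 × 10^5 μL total → factor 1 × 10^5/1000 = 100
Dilution factor to tube 1 = 100; to tube 3 = 20000
[tube 1]/[tube 3] = (factor to tube 3)/(factor to tube 1) = 20000/100 = 200

200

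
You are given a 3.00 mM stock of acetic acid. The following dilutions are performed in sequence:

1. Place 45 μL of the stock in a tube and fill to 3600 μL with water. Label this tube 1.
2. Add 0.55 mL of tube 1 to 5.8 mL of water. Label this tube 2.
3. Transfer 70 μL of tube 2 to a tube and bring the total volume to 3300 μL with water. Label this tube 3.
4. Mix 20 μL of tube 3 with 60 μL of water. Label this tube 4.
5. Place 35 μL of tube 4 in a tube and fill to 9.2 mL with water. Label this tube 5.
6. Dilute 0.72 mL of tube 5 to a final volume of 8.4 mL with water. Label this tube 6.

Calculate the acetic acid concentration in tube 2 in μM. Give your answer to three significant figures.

3.25 μM

Step 1: 45 μL brought to 3600 μL → factor 3600/45 = 80
Step 2: 0.55 mL + 5.8 mL = 6.35 mL total → factor 6.35/0.55 = 11.545
Dilution factor through tube 2 = 80 × 11.545 = 923.64
[tube 2] = 3.00 mM / 923.64 = 0.003248 mM = 3.25 μM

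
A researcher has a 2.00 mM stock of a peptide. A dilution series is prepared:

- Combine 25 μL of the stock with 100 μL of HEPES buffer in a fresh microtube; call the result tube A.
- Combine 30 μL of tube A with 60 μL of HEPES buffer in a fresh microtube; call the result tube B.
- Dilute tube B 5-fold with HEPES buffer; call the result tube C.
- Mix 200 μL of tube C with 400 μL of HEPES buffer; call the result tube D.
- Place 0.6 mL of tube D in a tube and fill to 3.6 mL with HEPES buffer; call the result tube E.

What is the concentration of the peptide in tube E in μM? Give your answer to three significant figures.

1.48 μM

Step 1: 25 μL + 100 μL = 125 μL total → factor 125/25 = 5
Step 2: 30 μL + 60 μL = 90 μL total → factor 90/30 = 3
Step 3: 5-fold → factor 5
Step 4: 200 μL + 400 μL = 600 μL total → factor 600/200 = 3
Step 5: 0.6 mL brought to 3.6 mL → factor 3.6/0.6 = 6
Overall dilution factor = 5 × 3 × 5 × 3 × 6 = 1350
Final = 2.00 mM / 1350 = 0.001481 mM = 1.48 μM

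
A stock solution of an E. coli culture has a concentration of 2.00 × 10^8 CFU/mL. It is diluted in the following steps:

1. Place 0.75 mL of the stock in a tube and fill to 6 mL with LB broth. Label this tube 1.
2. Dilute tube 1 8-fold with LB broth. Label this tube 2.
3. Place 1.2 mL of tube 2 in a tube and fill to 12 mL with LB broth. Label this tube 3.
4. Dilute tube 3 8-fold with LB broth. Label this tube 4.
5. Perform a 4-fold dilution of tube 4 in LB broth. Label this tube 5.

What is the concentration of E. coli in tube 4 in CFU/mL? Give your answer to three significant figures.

Step 1: 0.75 mL brought to 6 mL → factor 6/0.75 = 8
Step 2: 8-fold → factor 8
Step 3: 1.2 mL brought to 12 mL → factor 12/1.2 = 10
Step 4: 8-fold → factor 8
Dilution factor through tube 4 = 8 × 8 × 10 × 8 = 5120
[tube 4] = 2.00 × 10^8 CFU/mL / 5120 = 3.91 × 10^4 CFU/mL

3.91 × 10^4 CFU/mL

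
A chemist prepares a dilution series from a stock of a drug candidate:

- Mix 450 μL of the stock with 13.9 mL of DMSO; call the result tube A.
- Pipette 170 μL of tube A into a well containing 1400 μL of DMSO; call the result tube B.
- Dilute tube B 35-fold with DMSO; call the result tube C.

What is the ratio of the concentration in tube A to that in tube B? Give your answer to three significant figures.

Step 1: 450 μL + 13.9 mL = 14350 μL total → factor 14350/450 = 31.889
Step 2: 170 μL + 1400 μL = 1570 μL total → factor 1570/170 = 9.2353
Dilution factor to tube A = 31.889; to tube B = 294.5
[tube A]/[tube B] = (factor to tube B)/(factor to tube A) = 294.5/31.889 = 9.24

9.24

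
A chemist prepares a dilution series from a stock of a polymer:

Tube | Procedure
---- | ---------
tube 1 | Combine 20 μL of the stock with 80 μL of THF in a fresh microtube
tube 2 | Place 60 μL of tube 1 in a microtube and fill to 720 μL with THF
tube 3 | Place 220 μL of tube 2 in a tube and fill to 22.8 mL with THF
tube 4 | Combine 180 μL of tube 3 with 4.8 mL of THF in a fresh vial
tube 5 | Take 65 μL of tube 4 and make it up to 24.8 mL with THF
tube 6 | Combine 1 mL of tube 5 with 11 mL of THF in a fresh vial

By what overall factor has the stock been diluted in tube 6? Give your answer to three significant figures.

Step 1: 20 μL + 80 μL = 100 μL total → factor 100/20 = 5
Step 2: 60 μL brought to 720 μL → factor 720/60 = 12
Step 3: 220 μL brought to 22.8 mL → factor 22800/220 = 103.64
Step 4: 180 μL + 4.8 mL = 4980 μL total → factor 4980/180 = 27.667
Step 5: 65 μL brought to 24.8 mL → factor 24800/65 = 381.54
Step 6: 1 mL + 11 mL = 12 mL total → factor 12/1 = 12
Overall dilution factor = 5 × 12 × 103.64 × 27.667 × 381.54 × 12 = 7.8766 × 10^8

7.88 × 10^8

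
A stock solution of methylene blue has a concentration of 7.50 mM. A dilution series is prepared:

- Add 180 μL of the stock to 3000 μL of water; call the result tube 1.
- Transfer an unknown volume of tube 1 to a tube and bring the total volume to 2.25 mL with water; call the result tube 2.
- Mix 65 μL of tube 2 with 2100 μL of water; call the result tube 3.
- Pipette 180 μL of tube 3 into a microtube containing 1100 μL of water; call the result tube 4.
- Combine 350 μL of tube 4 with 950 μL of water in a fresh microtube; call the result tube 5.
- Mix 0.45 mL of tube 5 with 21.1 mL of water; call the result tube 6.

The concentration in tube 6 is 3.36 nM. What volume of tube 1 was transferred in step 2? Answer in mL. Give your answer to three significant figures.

0.750 mL

Step 1: 180 μL + 3000 μL = 3180 μL total → factor 3180/180 = 17.667
Step 2: v brought to 2.25 mL → factor = 2.25 mL/v
Step 3: 65 μL + 2100 μL = 2165 μL total → factor 2165/65 = 33.308
Step 4: 180 μL + 1100 μL = 1280 μL total → factor 1280/180 = 7.1111
Step 5: 350 μL + 950 μL = 1300 μL total → factor 1300/350 = 3.7143
Step 6: 0.45 mL + 21.1 mL = 21.55 mL total → factor 21.55/0.45 = 47.889
Product of known-step factors = 7.443 × 10^5
Overall factor = 7.50 mM / (3.36 nM) = 2.2321 × 10^6
Step-2 factor = 2.2321 × 10^6 / 7.443 × 10^5 = 2.999
v = 2.25 mL / 2.999 = 0.750 mL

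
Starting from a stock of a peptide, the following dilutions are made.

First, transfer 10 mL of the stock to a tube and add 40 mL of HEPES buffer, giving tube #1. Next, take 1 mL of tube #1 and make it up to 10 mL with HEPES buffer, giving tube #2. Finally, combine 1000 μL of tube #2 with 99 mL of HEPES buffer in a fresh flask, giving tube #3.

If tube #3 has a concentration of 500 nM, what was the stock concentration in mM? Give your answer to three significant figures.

2.50 mM

Step 1: 10 mL + 40 mL = 50 mL total → factor 50/10 = 5
Step 2: 1 mL brought to 10 mL → factor 10/1 = 10
Step 3: 1000 μL + 99 mL = 1 × 10^5 μL total → factor 1 × 10^5/1000 = 100
Overall dilution factor = 5 × 10 × 100 = 5000
Stock = 500 nM × 5000 = 2.500 × 10^6 nM = 2.50 mM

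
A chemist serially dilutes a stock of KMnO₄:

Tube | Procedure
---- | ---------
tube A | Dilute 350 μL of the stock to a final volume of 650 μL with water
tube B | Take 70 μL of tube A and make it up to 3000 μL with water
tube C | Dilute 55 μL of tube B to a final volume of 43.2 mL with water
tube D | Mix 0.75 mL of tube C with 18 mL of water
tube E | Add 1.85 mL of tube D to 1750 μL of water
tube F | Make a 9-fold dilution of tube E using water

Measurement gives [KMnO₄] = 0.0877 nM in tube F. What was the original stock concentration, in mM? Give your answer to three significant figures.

2.40 mM

Step 1: 350 μL brought to 650 μL → factor 650/350 = 1.8571
Step 2: 70 μL brought to 3000 μL → factor 3000/70 = 42.857
Step 3: 55 μL brought to 43.2 mL → factor 43200/55 = 785.45
Step 4: 0.75 mL + 18 mL = 18.75 mL total → factor 18.75/0.75 = 25
Step 5: 1.85 mL + 1750 μL = 3.6 mL total → factor 3.6/1.85 = 1.9459
Step 6: 9-fold → factor 9
Overall dilution factor = 1.8571 × 42.857 × 785.45 × 25 × 1.9459 × 9 = 2.7372 × 10^7
Stock = 0.0877 nM × 2.7372 × 10^7 = 2.401 × 10^6 nM = 2.40 mM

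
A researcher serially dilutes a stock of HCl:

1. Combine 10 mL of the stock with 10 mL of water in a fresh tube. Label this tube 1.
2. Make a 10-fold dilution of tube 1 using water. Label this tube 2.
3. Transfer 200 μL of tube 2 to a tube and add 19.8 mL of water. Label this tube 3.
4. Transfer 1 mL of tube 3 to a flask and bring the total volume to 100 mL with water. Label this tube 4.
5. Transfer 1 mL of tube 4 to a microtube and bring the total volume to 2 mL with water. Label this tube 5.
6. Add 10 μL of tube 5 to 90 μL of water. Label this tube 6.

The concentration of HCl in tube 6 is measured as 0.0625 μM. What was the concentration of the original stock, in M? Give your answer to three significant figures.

0.250 M

Step 1: 10 mL + 10 mL = 20 mL total → factor 20/10 = 2
Step 2: 10-fold → factor 10
Step 3: 200 μL + 19.8 mL = 20000 μL total → factor 20000/200 = 100
Step 4: 1 mL brought to 100 mL → factor 100/1 = 100
Step 5: 1 mL brought to 2 mL → factor 2/1 = 2
Step 6: 10 μL + 90 μL = 100 μL total → factor 100/10 = 10
Overall dilution factor = 2 × 10 × 100 × 100 × 2 × 10 = 4 × 10^6
Stock = 0.0625 μM × 4 × 10^6 = 2.500 × 10^5 μM = 0.250 M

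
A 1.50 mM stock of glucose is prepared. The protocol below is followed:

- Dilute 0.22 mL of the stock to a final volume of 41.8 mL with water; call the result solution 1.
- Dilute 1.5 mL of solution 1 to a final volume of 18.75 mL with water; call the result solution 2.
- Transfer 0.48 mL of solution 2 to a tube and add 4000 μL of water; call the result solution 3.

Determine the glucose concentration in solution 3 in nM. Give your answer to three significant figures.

Step 1: 0.22 mL brought to 41.8 mL → factor 41.8/0.22 = 190
Step 2: 1.5 mL brought to 18.75 mL → factor 18.75/1.5 = 12.5
Step 3: 0.48 mL + 4000 μL = 4.48 mL total → factor 4.48/0.48 = 9.3333
Overall dilution factor = 190 × 12.5 × 9.3333 = 22167
Final = 1.50 mM / 22167 = 6.767 × 10^-5 mM = 67.7 nM

67.7 nM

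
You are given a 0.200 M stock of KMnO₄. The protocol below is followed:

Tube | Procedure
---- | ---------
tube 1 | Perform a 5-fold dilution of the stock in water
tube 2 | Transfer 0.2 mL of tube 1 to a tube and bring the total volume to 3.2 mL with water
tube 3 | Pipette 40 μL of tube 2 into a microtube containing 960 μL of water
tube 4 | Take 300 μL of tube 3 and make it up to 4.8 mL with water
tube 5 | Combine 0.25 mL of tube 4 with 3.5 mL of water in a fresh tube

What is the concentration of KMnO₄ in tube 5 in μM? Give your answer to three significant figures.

Step 1: 5-fold → factor 5
Step 2: 0.2 mL brought to 3.2 mL → factor 3.2/0.2 = 16
Step 3: 40 μL + 960 μL = 1000 μL total → factor 1000/40 = 25
Step 4: 300 μL brought to 4.8 mL → factor 4800/300 = 16
Step 5: 0.25 mL + 3.5 mL = 3.75 mL total → factor 3.75/0.25 = 15
Overall dilution factor = 5 × 16 × 25 × 16 × 15 = 4.8 × 10^5
Final = 0.200 M / 4.8 × 10^5 = 4.167 × 10^-7 M = 0.417 μM

0.417 μM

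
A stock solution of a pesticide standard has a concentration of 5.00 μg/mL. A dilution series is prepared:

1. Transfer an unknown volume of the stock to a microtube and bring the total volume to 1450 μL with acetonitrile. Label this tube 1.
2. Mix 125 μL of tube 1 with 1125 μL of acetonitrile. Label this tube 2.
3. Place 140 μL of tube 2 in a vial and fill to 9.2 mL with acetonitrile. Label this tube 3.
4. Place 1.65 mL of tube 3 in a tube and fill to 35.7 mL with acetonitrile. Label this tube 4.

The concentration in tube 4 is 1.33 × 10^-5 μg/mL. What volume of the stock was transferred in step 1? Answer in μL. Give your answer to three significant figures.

54.8 μL

Step 1: v brought to 1450 μL → factor = 1450 μL/v
Step 2: 125 μL + 1125 μL = 1250 μL total → factor 1250/125 = 10
Step 3: 140 μL brought to 9.2 mL → factor 9200/140 = 65.714
Step 4: 1.65 mL brought to 35.7 mL → factor 35.7/1.65 = 21.636
Product of known-step factors = 14218
Overall factor = 5.00 μg/mL / (1.33 × 10^-5 μg/mL) = 3.7594 × 10^5
Step-1 factor = 3.7594 × 10^5 / 14218 = 26.441
v = 1450 μL / 26.441 = 54.8 μL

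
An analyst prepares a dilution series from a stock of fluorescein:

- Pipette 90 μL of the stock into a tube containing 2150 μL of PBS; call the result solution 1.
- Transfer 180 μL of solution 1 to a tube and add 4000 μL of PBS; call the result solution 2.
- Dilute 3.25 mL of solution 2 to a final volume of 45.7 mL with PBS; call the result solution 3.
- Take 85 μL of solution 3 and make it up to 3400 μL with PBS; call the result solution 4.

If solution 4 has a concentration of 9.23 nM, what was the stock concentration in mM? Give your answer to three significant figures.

3.00 mM

Step 1: 90 μL + 2150 μL = 2240 μL total → factor 2240/90 = 24.889
Step 2: 180 μL + 4000 μL = 4180 μL total → factor 4180/180 = 23.222
Step 3: 3.25 mL brought to 45.7 mL → factor 45.7/3.25 = 14.062
Step 4: 85 μL brought to 3400 μL → factor 3400/85 = 40
Overall dilution factor = 24.889 × 23.222 × 14.062 × 40 = 3.2509 × 10^5
Stock = 9.23 nM × 3.2509 × 10^5 = 3.001 × 10^6 nM = 3.00 mM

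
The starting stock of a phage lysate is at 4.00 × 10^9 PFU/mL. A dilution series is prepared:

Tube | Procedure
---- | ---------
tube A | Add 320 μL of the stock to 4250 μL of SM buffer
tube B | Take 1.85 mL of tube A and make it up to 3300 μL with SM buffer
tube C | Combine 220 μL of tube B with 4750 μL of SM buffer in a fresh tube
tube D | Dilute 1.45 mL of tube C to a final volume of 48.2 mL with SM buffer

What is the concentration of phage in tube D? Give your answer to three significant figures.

2.09 × 10^5 PFU/mL

Step 1: 320 μL + 4250 μL = 4570 μL total → factor 4570/320 = 14.281
Step 2: 1.85 mL brought to 3300 μL → factor 3.3/1.85 = 1.7838
Step 3: 220 μL + 4750 μL = 4970 μL total → factor 4970/220 = 22.591
Step 4: 1.45 mL brought to 48.2 mL → factor 48.2/1.45 = 33.241
Overall dilution factor = 14.281 × 1.7838 × 22.591 × 33.241 = 19130
Final = 4.00 × 10^9 PFU/mL / 19130 = 2.09 × 10^5 PFU/mL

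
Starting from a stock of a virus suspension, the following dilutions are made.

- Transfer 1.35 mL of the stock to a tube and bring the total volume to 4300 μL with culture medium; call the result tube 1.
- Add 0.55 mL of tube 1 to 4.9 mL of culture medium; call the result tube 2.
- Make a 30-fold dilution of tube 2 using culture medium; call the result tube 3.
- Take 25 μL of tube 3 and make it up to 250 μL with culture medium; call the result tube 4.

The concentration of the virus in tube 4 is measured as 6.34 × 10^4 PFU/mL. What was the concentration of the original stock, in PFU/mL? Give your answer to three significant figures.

6.00 × 10^8 PFU/mL

Step 1: 1.35 mL brought to 4300 μL → factor 4.3/1.35 = 3.1852
Step 2: 0.55 mL + 4.9 mL = 5.45 mL total → factor 5.45/0.55 = 9.9091
Step 3: 30-fold → factor 30
Step 4: 25 μL brought to 250 μL → factor 250/25 = 10
Overall dilution factor = 3.1852 × 9.9091 × 30 × 10 = 9468.7
Stock = 6.34 × 10^4 PFU/mL × 9468.7 = 6.00 × 10^8 PFU/mL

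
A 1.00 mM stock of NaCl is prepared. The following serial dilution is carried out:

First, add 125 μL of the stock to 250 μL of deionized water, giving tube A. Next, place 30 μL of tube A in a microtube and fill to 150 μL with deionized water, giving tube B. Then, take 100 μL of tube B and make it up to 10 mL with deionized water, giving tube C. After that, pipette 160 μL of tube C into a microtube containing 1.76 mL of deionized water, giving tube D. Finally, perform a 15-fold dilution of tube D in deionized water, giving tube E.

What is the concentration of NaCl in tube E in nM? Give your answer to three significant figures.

3.70 nM

Step 1: 125 μL + 250 μL = 375 μL total → factor 375/125 = 3
Step 2: 30 μL brought to 150 μL → factor 150/30 = 5
Step 3: 100 μL brought to 10 mL → factor 10000/100 = 100
Step 4: 160 μL + 1.76 mL = 1920 μL total → factor 1920/160 = 12
Step 5: 15-fold → factor 15
Overall dilution factor = 3 × 5 × 100 × 12 × 15 = 2.7 × 10^5
Final = 1.00 mM / 2.7 × 10^5 = 3.704 × 10^-6 mM = 3.70 nM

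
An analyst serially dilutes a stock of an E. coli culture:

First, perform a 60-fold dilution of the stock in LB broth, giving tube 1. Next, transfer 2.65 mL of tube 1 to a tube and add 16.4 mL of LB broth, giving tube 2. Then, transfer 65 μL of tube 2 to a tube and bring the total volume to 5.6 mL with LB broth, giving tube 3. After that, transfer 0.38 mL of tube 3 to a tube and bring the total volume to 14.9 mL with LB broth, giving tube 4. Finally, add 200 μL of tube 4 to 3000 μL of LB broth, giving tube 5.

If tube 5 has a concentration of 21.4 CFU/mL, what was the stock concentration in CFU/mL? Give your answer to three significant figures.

4.99 × 10^8 CFU/mL

Step 1: 60-fold → factor 60
Step 2: 2.65 mL + 16.4 mL = 19.05 mL total → factor 19.05/2.65 = 7.1887
Step 3: 65 μL brought to 5.6 mL → factor 5600/65 = 86.154
Step 4: 0.38 mL brought to 14.9 mL → factor 14.9/0.38 = 39.211
Step 5: 200 μL + 3000 μL = 3200 μL total → factor 3200/200 = 16
Overall dilution factor = 60 × 7.1887 × 86.154 × 39.211 × 16 = 2.3313 × 10^7
Stock = 21.4 CFU/mL × 2.3313 × 10^7 = 4.99 × 10^8 CFU/mL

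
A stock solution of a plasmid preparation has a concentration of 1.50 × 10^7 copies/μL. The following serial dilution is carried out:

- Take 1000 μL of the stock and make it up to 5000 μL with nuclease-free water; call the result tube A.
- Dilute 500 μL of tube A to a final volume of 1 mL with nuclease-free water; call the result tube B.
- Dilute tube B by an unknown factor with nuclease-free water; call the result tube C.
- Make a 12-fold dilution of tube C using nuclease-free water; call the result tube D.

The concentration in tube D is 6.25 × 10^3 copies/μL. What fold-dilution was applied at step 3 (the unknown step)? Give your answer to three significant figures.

20.0-fold

Step 1: 1000 μL brought to 5000 μL → factor 5000/1000 = 5
Step 2: 500 μL brought to 1 mL → factor 1000/500 = 2
Step 3: unknown factor x
Step 4: 12-fold → factor 12
Product of known-step factors = 120
Overall factor = 1.50 × 10^7 copies/μL / (6.25 × 10^3 copies/μL) = 2400
x = 2400 / 120 = 20.0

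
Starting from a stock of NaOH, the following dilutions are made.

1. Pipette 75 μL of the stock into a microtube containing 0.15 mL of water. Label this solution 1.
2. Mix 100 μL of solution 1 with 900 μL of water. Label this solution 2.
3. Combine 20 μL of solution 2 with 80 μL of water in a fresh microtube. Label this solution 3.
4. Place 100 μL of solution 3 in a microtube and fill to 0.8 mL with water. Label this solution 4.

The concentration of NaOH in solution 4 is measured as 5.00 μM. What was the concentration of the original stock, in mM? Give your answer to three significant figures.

Step 1: 75 μL + 0.15 mL = 225 μL total → factor 225/75 = 3
Step 2: 100 μL + 900 μL = 1000 μL total → factor 1000/100 = 10
Step 3: 20 μL + 80 μL = 100 μL total → factor 100/20 = 5
Step 4: 100 μL brought to 0.8 mL → factor 800/100 = 8
Overall dilution factor = 3 × 10 × 5 × 8 = 1200
Stock = 5.00 μM × 1200 = 6000 μM = 6.00 mM

6.00 mM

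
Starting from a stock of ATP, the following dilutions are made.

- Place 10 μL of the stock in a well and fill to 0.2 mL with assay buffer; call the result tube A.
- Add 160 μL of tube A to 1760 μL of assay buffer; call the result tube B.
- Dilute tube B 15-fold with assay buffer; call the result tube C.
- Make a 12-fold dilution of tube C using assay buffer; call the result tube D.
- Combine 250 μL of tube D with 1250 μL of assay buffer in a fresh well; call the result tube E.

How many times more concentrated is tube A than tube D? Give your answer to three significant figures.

Step 1: 10 μL brought to 0.2 mL → factor 200/10 = 20
Step 2: 160 μL + 1760 μL = 1920 μL total → factor 1920/160 = 12
Step 3: 15-fold → factor 15
Step 4: 12-fold → factor 12
Dilution factor to tube A = 20; to tube D = 43200
[tube A]/[tube D] = (factor to tube D)/(factor to tube A) = 43200/20 = 2.16 × 10^3

2.16 × 10^3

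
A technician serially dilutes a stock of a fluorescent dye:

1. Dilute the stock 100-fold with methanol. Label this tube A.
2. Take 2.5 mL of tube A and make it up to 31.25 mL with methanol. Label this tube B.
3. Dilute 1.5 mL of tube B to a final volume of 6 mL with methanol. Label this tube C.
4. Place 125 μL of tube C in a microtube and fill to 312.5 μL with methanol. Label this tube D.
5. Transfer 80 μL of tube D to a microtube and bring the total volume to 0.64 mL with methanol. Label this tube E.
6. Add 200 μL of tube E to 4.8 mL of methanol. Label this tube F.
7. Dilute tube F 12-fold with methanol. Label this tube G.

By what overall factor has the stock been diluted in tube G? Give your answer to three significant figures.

3.00 × 10^7

Step 1: 100-fold → factor 100
Step 2: 2.5 mL brought to 31.25 mL → factor 31.25/2.5 = 12.5
Step 3: 1.5 mL brought to 6 mL → factor 6/1.5 = 4
Step 4: 125 μL brought to 312.5 μL → factor 312.5/125 = 2.5
Step 5: 80 μL brought to 0.64 mL → factor 640/80 = 8
Step 6: 200 μL + 4.8 mL = 5000 μL total → factor 5000/200 = 25
Step 7: 12-fold → factor 12
Overall dilution factor = 100 × 12.5 × 4 × 2.5 × 8 × 25 × 12 = 3 × 10^7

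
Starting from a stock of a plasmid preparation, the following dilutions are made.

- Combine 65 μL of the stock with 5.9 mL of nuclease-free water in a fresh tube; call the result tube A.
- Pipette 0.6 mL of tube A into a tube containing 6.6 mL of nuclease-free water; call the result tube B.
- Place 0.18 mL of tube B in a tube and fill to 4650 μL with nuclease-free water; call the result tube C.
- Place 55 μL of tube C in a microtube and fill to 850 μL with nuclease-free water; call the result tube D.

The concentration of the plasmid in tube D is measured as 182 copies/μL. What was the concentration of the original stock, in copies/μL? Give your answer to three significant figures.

8.00 × 10^7 copies/μL

Step 1: 65 μL + 5.9 mL = 5965 μL total → factor 5965/65 = 91.769
Step 2: 0.6 mL + 6.6 mL = 7.2 mL total → factor 7.2/0.6 = 12
Step 3: 0.18 mL brought to 4650 μL → factor 4.65/0.18 = 25.833
Step 4: 55 μL brought to 850 μL → factor 850/55 = 15.455
Overall dilution factor = 91.769 × 12 × 25.833 × 15.455 = 4.3966 × 10^5
Stock = 182 copies/μL × 4.3966 × 10^5 = 8.00 × 10^7 copies/μL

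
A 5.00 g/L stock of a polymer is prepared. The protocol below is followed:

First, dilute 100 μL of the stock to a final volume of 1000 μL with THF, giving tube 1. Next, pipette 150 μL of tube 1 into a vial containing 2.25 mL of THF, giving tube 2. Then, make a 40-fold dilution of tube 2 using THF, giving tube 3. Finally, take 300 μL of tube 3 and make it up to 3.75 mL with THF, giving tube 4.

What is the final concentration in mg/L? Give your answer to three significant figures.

0.0625 mg/L

Step 1: 100 μL brought to 1000 μL → factor 1000/100 = 10
Step 2: 150 μL + 2.25 mL = 2400 μL total → factor 2400/150 = 16
Step 3: 40-fold → factor 40
Step 4: 300 μL brought to 3.75 mL → factor 3750/300 = 12.5
Overall dilution factor = 10 × 16 × 40 × 12.5 = 80000
Final = 5.00 g/L / 80000 = 6.250 × 10^-5 g/L = 0.0625 mg/L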